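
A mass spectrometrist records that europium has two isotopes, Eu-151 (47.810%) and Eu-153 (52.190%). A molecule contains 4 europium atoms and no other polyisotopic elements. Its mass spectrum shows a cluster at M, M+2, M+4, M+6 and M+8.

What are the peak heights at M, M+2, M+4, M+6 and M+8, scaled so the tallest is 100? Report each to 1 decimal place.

14.0 : 61.1 : 100.0 : 72.8 : 19.9

Each Eu atom is independently Eu-151 (p = 0.47810) or Eu-153 (q = 0.52190); the cluster is the binomial expansion (p + q)^4.
P(M) = 0.47810^4 = 0.052249
P(M+2) = 4 × 0.47810^3 × 0.52190^1 = 0.228141
P(M+4) = 6 × 0.47810^2 × 0.52190^2 = 0.373563
P(M+6) = 4 × 0.47810^1 × 0.52190^3 = 0.271857
P(M+8) = 0.52190^4 = 0.074191
The M+4 peak is largest (0.373563); scaling to 100 gives 14.0 : 61.1 : 100.0 : 72.8 : 19.9.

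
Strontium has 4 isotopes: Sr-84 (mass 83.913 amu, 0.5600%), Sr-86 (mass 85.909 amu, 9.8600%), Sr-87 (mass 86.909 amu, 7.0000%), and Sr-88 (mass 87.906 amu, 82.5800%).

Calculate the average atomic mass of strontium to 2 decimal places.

The abundance-weighted mean is 0.005600 × 83.913 + 0.098600 × 85.909 + 0.070000 × 86.909 + 0.825800 × 87.906
= 0.4699 + 8.4706 + 6.0836 + 72.5928 = 87.6169 amu

87.62 amu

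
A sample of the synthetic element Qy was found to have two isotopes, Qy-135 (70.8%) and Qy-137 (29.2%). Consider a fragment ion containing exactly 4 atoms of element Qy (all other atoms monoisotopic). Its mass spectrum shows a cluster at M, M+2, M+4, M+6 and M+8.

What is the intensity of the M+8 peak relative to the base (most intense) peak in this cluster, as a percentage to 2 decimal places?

1.75%

Binomial terms of (0.708 + 0.292)^4: M 0.2513, M+2 0.4145, M+4 0.2564, M+6 0.0705, M+8 0.0073 → M+2 is the base peak.
P(M+2) = C(4,1) × 0.708^3 × 0.292^1 = 4 × 0.35489491 × 0.2920 = 0.414517 (base)
P(M+8) = C(4,4) × 0.708^0 × 0.292^4 = 1 × 1.0000 × 0.00726995 = 0.007270
Relative intensity = 0.007270 / 0.414517 × 100 = 1.75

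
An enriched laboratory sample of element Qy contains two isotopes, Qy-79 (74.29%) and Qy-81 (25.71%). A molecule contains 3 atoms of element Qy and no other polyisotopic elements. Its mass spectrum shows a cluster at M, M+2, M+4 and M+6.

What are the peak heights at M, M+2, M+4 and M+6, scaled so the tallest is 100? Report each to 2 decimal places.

Each Qy atom is independently Qy-79 (p = 0.7429) or Qy-81 (q = 0.2571); the cluster is the binomial expansion (p + q)^3.
P(M) = 0.7429^3 = 0.410007
P(M+2) = 3 × 0.7429^2 × 0.2571^1 = 0.425681
P(M+4) = 3 × 0.7429^1 × 0.2571^2 = 0.147318
P(M+6) = 0.2571^3 = 0.016994
The M+2 peak is largest (0.425681); scaling to 100 gives 96.32 : 100.00 : 34.61 : 3.99.

96.32 : 100.00 : 34.61 : 3.99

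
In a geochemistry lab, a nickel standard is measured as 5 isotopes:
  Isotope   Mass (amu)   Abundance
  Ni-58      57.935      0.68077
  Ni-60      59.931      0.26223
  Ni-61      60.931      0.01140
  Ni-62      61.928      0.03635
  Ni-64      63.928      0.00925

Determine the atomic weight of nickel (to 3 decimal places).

58.693 amu

Ar = Σ fᵢ·mᵢ = 0.68077 × 57.935 + 0.26223 × 59.931 + 0.01140 × 60.931 + 0.03635 × 61.928 + 0.00925 × 63.928
= 39.4404 + 15.7157 + 0.6946 + 2.2511 + 0.5913 = 58.6931 amu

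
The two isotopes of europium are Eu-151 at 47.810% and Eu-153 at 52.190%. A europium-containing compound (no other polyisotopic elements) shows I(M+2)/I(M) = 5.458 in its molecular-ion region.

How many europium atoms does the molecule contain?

For n independent Eu atoms, I(M+2)/I(M) = n · (abundance Eu-153) / (abundance Eu-151) = n · 0.52190/0.47810.
n = 5.458 × 0.47810/0.52190 = 5.00 ≈ 5

5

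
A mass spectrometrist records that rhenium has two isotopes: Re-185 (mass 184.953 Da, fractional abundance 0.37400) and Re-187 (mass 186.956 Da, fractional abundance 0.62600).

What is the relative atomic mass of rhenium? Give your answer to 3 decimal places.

186.207 Da

Average mass = Σ (abundance × isotope mass) = 0.37400 × 184.953 + 0.62600 × 186.956
= 69.1724 + 117.0345 = 186.2069 Da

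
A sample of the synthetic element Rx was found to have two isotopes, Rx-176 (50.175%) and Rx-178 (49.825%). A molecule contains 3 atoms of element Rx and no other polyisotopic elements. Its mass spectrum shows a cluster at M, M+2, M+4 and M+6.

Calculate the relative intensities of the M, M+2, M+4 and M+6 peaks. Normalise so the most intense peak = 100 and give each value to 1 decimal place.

Each Rx atom is independently Rx-176 (p = 0.50175) or Rx-178 (q = 0.49825); the cluster is the binomial expansion (p + q)^3.
P(M) = 0.50175^3 = 0.126317
P(M+2) = 3 × 0.50175^2 × 0.49825^1 = 0.376308
P(M+4) = 3 × 0.50175^1 × 0.49825^2 = 0.373683
P(M+6) = 0.49825^3 = 0.123692
The M+2 peak is largest (0.376308); scaling to 100 gives 33.6 : 100.0 : 99.3 : 32.9.

33.6 : 100.0 : 99.3 : 32.9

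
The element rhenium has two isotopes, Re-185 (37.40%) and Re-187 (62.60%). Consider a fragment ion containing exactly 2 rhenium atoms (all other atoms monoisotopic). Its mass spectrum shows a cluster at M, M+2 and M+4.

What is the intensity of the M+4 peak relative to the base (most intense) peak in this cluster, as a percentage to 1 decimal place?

83.7%

Binomial terms of (0.3740 + 0.6260)^2: M 0.1399, M+2 0.4682, M+4 0.3919 → M+2 is the base peak.
P(M+2) = C(2,1) × 0.3740^1 × 0.6260^1 = 2 × 0.3740 × 0.6260 = 0.468248 (base)
P(M+4) = C(2,2) × 0.3740^0 × 0.6260^2 = 1 × 1.0000 × 0.391876 = 0.391876
Relative intensity = 0.391876 / 0.468248 × 100 = 83.7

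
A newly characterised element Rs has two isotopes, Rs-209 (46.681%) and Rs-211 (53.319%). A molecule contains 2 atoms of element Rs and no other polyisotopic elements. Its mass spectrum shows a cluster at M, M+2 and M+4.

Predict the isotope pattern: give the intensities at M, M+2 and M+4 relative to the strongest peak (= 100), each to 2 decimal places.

The 2 Rs atoms are independent, so intensities follow the terms of (0.46681 + 0.53319)^2.
P(M) = 0.46681^2 = 0.217912
P(M+2) = 2 × 0.46681^1 × 0.53319^1 = 0.497797
P(M+4) = 0.53319^2 = 0.284292
The M+2 peak is largest (0.497797); scaling to 100 gives 43.78 : 100.00 : 57.11.

43.78 : 100.00 : 57.11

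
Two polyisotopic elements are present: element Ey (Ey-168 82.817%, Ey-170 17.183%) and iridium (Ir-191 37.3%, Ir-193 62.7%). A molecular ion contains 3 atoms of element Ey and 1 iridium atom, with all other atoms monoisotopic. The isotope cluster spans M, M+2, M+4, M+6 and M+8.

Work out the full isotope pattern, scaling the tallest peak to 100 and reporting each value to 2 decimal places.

Element Ey pattern (n=3): 0.56801327 : 0.35355683 : 0.07335652 : 0.00507338
Iridium pattern (n=1): 0.3730 : 0.6270
Convolve the two distributions (both contribute in 2-u steps):
  M: 0.56801327×0.3730 = 0.211869
  M+2: 0.56801327×0.6270 + 0.35355683×0.3730 = 0.488021
  M+4: 0.35355683×0.6270 + 0.07335652×0.3730 = 0.249042
  M+6: 0.07335652×0.6270 + 0.00507338×0.3730 = 0.047887
  M+8: 0.00507338×0.6270 = 0.003181
Scale to base peak (0.488021) = 100: 43.41 : 100.00 : 51.03 : 9.81 : 0.65

43.41 : 100.00 : 51.03 : 9.81 : 0.65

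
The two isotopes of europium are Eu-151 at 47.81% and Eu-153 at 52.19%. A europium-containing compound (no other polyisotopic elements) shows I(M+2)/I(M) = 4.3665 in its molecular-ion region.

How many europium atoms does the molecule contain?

For n independent Eu atoms, I(M+2)/I(M) = n · (abundance Eu-153) / (abundance Eu-151) = n · 0.5219/0.4781.
n = 4.3665 × 0.4781/0.5219 = 4.00 ≈ 4

4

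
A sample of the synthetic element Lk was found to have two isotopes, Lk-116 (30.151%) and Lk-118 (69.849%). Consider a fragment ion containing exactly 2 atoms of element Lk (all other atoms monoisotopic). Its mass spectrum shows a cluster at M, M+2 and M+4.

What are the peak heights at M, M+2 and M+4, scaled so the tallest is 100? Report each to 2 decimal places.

18.63 : 86.33 : 100.00

The 2 Lk atoms are independent, so intensities follow the terms of (0.30151 + 0.69849)^2.
P(M) = 0.30151^2 = 0.090908
P(M+2) = 2 × 0.30151^1 × 0.69849^1 = 0.421203
P(M+4) = 0.69849^2 = 0.487888
The M+4 peak is largest (0.487888); scaling to 100 gives 18.63 : 86.33 : 100.00.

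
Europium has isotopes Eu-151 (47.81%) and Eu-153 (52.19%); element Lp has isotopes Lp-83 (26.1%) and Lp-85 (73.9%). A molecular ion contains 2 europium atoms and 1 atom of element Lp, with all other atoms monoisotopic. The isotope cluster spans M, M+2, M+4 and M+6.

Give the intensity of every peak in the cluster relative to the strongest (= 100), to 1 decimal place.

Europium pattern (n=2): 0.22857961 : 0.49904078 : 0.27237961
Element Lp pattern (n=1): 0.2610 : 0.7390
Convolve the two distributions (both contribute in 2-u steps):
  M: 0.22857961×0.2610 = 0.059659
  M+2: 0.22857961×0.7390 + 0.49904078×0.2610 = 0.299170
  M+4: 0.49904078×0.7390 + 0.27237961×0.2610 = 0.439882
  M+6: 0.27237961×0.7390 = 0.201289
Scale to base peak (0.439882) = 100: 13.6 : 68.0 : 100.0 : 45.8

13.6 : 68.0 : 100.0 : 45.8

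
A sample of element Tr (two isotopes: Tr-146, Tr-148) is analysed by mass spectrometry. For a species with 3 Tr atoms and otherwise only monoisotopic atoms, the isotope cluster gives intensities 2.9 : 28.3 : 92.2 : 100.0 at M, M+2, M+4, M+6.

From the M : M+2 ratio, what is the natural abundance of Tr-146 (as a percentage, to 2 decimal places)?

Write p for the Tr-146 fraction. I(M+2)/I(M) = [C(3,1)·p^2·(1−p)] / p^3 = 3·(1−p)/p = 28.3/2.9 = 9.7586
(1−p)/p = 9.7586/3 = 3.2529  ⇒  p = 1/(1 + 3.2529) = 0.2351
Tr-146: 23.51%, Tr-148: 76.49%.

23.51%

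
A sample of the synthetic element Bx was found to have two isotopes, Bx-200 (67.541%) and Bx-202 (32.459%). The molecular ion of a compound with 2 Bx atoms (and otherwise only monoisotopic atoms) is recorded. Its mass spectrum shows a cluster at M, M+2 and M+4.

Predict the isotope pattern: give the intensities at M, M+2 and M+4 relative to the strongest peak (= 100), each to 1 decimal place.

Each Bx atom is independently Bx-200 (p = 0.67541) or Bx-202 (q = 0.32459); the cluster is the binomial expansion (p + q)^2.
P(M) = 0.67541^2 = 0.456179
P(M+2) = 2 × 0.67541^1 × 0.32459^1 = 0.438463
P(M+4) = 0.32459^2 = 0.105359
The M peak is largest (0.456179); scaling to 100 gives 100.0 : 96.1 : 23.1.

100.0 : 96.1 : 23.1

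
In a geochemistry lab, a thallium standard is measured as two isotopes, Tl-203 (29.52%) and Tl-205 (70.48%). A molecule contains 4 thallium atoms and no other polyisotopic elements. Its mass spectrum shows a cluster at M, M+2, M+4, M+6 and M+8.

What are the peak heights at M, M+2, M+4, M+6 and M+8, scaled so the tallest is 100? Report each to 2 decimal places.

The 4 Tl atoms are independent, so intensities follow the terms of (0.2952 + 0.7048)^4.
P(M) = 0.2952^4 = 0.007594
P(M+2) = 4 × 0.2952^3 × 0.7048^1 = 0.072523
P(M+4) = 6 × 0.2952^2 × 0.7048^2 = 0.259726
P(M+6) = 4 × 0.2952^1 × 0.7048^3 = 0.413403
P(M+8) = 0.7048^4 = 0.246754
The M+6 peak is largest (0.413403); scaling to 100 gives 1.84 : 17.54 : 62.83 : 100.00 : 59.69.

1.84 : 17.54 : 62.83 : 100.00 : 59.69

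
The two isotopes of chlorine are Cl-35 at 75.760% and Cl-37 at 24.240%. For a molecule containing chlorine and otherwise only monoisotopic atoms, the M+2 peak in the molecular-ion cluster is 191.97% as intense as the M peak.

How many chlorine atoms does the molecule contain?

6

With n Cl atoms, P(M+2)/P(M) = C(n,1)·p^(n−1)q / p^n = n·q/p = n · 0.24240/0.75760.
n = 1.9197 × 0.75760/0.24240 = 6.00 ≈ 6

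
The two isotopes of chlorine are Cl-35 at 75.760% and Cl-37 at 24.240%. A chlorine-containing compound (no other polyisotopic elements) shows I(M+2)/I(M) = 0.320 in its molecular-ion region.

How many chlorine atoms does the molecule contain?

The M+2/M ratio from n Cl atoms is n · q/p = n · 0.24240/0.75760.
n = 0.320 × 0.75760/0.24240 = 1.00 ≈ 1

1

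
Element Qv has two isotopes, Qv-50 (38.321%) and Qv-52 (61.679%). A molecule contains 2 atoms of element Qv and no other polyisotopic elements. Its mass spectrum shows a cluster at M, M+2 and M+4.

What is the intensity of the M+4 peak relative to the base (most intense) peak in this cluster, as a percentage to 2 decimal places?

80.48%

Term probabilities: M 0.1468, M+2 0.4727, M+4 0.3804. Base peak = M+2.
P(M+2) = C(2,1) × 0.38321^1 × 0.61679^1 = 2 × 0.38321 × 0.61679 = 0.472720 (base)
P(M+4) = C(2,2) × 0.38321^0 × 0.61679^2 = 1 × 1.0000 × 0.3804299 = 0.380430
Relative intensity = 0.380430 / 0.472720 × 100 = 80.48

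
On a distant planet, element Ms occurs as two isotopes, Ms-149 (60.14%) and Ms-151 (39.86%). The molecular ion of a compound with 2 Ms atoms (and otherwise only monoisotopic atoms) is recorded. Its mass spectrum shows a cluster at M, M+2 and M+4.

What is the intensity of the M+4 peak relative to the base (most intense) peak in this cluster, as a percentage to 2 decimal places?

33.14%

Binomial terms of (0.6014 + 0.3986)^2: M 0.3617, M+2 0.4794, M+4 0.1589 → M+2 is the base peak.
P(M+2) = C(2,1) × 0.6014^1 × 0.3986^1 = 2 × 0.6014 × 0.3986 = 0.479436 (base)
P(M+4) = C(2,2) × 0.6014^0 × 0.3986^2 = 1 × 1.0000 × 0.15888196 = 0.158882
Relative intensity = 0.158882 / 0.479436 × 100 = 33.14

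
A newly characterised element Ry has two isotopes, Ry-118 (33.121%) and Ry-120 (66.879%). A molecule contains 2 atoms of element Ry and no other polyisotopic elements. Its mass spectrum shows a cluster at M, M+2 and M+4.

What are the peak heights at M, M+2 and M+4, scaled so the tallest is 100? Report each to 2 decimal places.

The 2 Ry atoms are independent, so intensities follow the terms of (0.33121 + 0.66879)^2.
P(M) = 0.33121^2 = 0.109700
P(M+2) = 2 × 0.33121^1 × 0.66879^1 = 0.443020
P(M+4) = 0.66879^2 = 0.447280
The M+4 peak is largest (0.447280); scaling to 100 gives 24.53 : 99.05 : 100.00.

24.53 : 99.05 : 100.00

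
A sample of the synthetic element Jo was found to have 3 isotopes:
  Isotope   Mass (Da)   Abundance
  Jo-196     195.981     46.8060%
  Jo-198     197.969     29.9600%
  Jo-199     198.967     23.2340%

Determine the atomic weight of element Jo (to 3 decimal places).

197.270 Da

The abundance-weighted mean is 0.468060 × 195.981 + 0.299600 × 197.969 + 0.232340 × 198.967
= 91.7309 + 59.3115 + 46.2280 = 197.2704 Da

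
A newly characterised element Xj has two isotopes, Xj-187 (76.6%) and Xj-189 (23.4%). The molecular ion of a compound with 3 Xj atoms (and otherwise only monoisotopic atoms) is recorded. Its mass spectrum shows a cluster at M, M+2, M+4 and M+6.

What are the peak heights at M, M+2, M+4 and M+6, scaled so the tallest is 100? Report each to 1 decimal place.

Each Xj atom is independently Xj-187 (p = 0.766) or Xj-189 (q = 0.234); the cluster is the binomial expansion (p + q)^3.
P(M) = 0.766^3 = 0.449455
P(M+2) = 3 × 0.766^2 × 0.234^1 = 0.411903
P(M+4) = 3 × 0.766^1 × 0.234^2 = 0.125829
P(M+6) = 0.234^3 = 0.012813
The M peak is largest (0.449455); scaling to 100 gives 100.0 : 91.6 : 28.0 : 2.9.

100.0 : 91.6 : 28.0 : 2.9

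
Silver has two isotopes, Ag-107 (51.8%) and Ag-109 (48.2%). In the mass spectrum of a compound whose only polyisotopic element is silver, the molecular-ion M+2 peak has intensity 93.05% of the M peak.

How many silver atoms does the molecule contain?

For n independent Ag atoms, I(M+2)/I(M) = n · (abundance Ag-109) / (abundance Ag-107) = n · 0.482/0.518.
n = 0.9305 × 0.518/0.482 = 1.00 ≈ 1

1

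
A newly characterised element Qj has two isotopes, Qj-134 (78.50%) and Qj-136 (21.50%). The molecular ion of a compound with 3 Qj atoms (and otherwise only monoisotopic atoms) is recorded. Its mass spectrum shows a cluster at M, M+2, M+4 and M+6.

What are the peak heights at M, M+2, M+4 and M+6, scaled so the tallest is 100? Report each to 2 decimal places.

The 3 Qj atoms are independent, so intensities follow the terms of (0.7850 + 0.2150)^3.
P(M) = 0.7850^3 = 0.483737
P(M+2) = 3 × 0.7850^2 × 0.2150^1 = 0.397465
P(M+4) = 3 × 0.7850^1 × 0.2150^2 = 0.108860
P(M+6) = 0.2150^3 = 0.009938
The M peak is largest (0.483737); scaling to 100 gives 100.00 : 82.17 : 22.50 : 2.05.

100.00 : 82.17 : 22.50 : 2.05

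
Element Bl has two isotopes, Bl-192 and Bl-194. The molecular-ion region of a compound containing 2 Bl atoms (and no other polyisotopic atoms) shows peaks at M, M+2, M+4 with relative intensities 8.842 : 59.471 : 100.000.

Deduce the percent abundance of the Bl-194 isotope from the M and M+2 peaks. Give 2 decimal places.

Write p for the Bl-192 fraction. I(M+2)/I(M) = [C(2,1)·p^1·(1−p)] / p^2 = 2·(1−p)/p = 59.471/8.842 = 6.7260
(1−p)/p = 6.7260/2 = 3.3630  ⇒  p = 1/(1 + 3.3630) = 0.2292
Bl-192: 22.92%, Bl-194: 77.08%.

77.08%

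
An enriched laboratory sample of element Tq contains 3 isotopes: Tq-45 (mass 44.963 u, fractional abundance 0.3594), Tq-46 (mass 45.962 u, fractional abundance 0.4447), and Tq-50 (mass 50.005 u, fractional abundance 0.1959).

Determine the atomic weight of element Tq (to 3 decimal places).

46.395 u

The abundance-weighted mean is 0.3594 × 44.963 + 0.4447 × 45.962 + 0.1959 × 50.005
= 16.1597 + 20.4393 + 9.7960 = 46.3950 u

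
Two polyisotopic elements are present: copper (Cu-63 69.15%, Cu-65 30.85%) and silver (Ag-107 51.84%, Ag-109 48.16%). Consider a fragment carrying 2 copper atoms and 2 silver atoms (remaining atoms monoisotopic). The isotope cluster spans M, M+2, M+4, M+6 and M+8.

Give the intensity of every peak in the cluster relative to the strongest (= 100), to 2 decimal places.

36.36 : 100.00 : 98.90 : 41.45 : 6.25

Copper pattern (n=2): 0.47817225 : 0.4266555 : 0.09517225
Silver pattern (n=2): 0.26873856 : 0.49932288 : 0.23193856
Convolve the two distributions (both contribute in 2-u steps):
  M: 0.47817225×0.26873856 = 0.128503
  M+2: 0.47817225×0.49932288 + 0.4266555×0.26873856 = 0.353421
  M+4: 0.47817225×0.23193856 + 0.4266555×0.49932288 + 0.09517225×0.26873856 = 0.349522
  M+6: 0.4266555×0.23193856 + 0.09517225×0.49932288 = 0.146480
  M+8: 0.09517225×0.23193856 = 0.022074
Scale to base peak (0.353421) = 100: 36.36 : 100.00 : 98.90 : 41.45 : 6.25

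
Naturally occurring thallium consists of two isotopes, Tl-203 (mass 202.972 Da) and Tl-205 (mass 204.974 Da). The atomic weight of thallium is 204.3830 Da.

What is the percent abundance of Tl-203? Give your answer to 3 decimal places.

Let x be the fractional abundance of Tl-203; then Tl-205 has abundance 1 − x.
202.972·x + 204.974·(1 − x) = 204.3830
(202.972 − 204.974)·x = 204.3830 − 204.974
x = -0.5910 / -2.002 = 0.29520 → 29.520% Tl-203, 70.480% Tl-205.

29.520%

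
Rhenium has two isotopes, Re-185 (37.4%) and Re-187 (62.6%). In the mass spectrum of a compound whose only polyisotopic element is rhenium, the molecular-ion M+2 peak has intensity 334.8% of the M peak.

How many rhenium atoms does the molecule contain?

The M+2/M ratio from n Re atoms is n · q/p = n · 0.626/0.374.
n = 3.348 × 0.374/0.626 = 2.00 ≈ 2

2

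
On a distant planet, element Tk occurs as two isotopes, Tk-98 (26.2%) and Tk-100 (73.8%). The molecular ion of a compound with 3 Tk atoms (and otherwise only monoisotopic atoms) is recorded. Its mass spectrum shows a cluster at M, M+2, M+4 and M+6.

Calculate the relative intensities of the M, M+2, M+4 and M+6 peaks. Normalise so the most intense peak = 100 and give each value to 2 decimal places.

4.20 : 35.50 : 100.00 : 93.89

The 3 Tk atoms are independent, so intensities follow the terms of (0.262 + 0.738)^3.
P(M) = 0.262^3 = 0.017985
P(M+2) = 3 × 0.262^2 × 0.738^1 = 0.151978
P(M+4) = 3 × 0.262^1 × 0.738^2 = 0.428090
P(M+6) = 0.738^3 = 0.401947
The M+4 peak is largest (0.428090); scaling to 100 gives 4.20 : 35.50 : 100.00 : 93.89.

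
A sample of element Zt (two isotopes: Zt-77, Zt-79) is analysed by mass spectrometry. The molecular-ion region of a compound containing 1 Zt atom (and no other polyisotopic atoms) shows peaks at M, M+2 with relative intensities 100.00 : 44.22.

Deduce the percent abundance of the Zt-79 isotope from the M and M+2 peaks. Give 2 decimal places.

Let p = fractional abundance of Zt-77. I(M+2)/I(M) = [C(1,1)·p^0·(1−p)] / p^1 = 1·(1−p)/p = 44.22/100.00 = 0.4422
(1−p)/p = 0.4422/1 = 0.4422  ⇒  p = 1/(1 + 0.4422) = 0.6934
Zt-77: 69.34%, Zt-79: 30.66%.

30.66%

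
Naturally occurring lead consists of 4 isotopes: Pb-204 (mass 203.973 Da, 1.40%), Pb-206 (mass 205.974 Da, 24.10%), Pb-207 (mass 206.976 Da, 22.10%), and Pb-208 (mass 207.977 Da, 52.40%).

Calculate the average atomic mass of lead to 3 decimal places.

Average mass = Σ (abundance × isotope mass) = 0.0140 × 203.973 + 0.2410 × 205.974 + 0.2210 × 206.976 + 0.5240 × 207.977
= 2.8556 + 49.6397 + 45.7417 + 108.9799 = 207.2169 Da

207.217 Da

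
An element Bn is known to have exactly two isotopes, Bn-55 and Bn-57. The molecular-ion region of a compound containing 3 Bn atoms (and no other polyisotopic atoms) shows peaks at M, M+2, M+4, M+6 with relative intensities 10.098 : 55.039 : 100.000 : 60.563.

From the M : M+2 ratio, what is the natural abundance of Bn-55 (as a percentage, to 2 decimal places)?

Write p for the Bn-55 fraction. I(M+2)/I(M) = [C(3,1)·p^2·(1−p)] / p^3 = 3·(1−p)/p = 55.039/10.098 = 5.4505
(1−p)/p = 5.4505/3 = 1.8168  ⇒  p = 1/(1 + 1.8168) = 0.3550
Bn-55: 35.50%, Bn-57: 64.50%.

35.50%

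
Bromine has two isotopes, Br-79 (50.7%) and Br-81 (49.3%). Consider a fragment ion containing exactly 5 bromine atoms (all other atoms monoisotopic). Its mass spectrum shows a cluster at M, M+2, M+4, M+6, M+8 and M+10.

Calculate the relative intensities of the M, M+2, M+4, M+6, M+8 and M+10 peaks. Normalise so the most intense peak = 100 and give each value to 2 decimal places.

10.58 : 51.42 : 100.00 : 97.24 : 47.28 : 9.19

Each Br atom is independently Br-79 (p = 0.507) or Br-81 (q = 0.493); the cluster is the binomial expansion (p + q)^5.
P(M) = 0.507^5 = 0.033500
P(M+2) = 5 × 0.507^4 × 0.493^1 = 0.162873
P(M+4) = 10 × 0.507^3 × 0.493^2 = 0.316751
P(M+6) = 10 × 0.507^2 × 0.493^3 = 0.308004
P(M+8) = 5 × 0.507^1 × 0.493^4 = 0.149750
P(M+10) = 0.493^5 = 0.029123
The M+4 peak is largest (0.316751); scaling to 100 gives 10.58 : 51.42 : 100.00 : 97.24 : 47.28 : 9.19.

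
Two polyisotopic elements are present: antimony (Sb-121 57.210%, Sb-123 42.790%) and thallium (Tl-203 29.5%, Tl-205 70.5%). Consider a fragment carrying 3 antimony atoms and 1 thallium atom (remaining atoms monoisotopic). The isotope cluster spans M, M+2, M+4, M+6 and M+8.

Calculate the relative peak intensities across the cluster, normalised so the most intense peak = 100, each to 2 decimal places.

14.20 : 65.81 : 100.00 : 62.91 : 14.20

Antimony pattern (n=3): 0.18724742 : 0.42015297 : 0.3142518 : 0.07834781
Thallium pattern (n=1): 0.2950 : 0.7050
Convolve the two distributions (both contribute in 2-u steps):
  M: 0.18724742×0.2950 = 0.055238
  M+2: 0.18724742×0.7050 + 0.42015297×0.2950 = 0.255955
  M+4: 0.42015297×0.7050 + 0.3142518×0.2950 = 0.388912
  M+6: 0.3142518×0.7050 + 0.07834781×0.2950 = 0.244660
  M+8: 0.07834781×0.7050 = 0.055235
Scale to base peak (0.388912) = 100: 14.20 : 65.81 : 100.00 : 62.91 : 14.20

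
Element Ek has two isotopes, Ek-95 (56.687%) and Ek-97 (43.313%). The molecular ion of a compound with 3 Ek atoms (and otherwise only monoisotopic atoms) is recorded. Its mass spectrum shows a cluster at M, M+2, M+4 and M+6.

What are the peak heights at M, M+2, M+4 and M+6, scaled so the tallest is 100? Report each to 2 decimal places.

43.63 : 100.00 : 76.41 : 19.46

Each Ek atom is independently Ek-95 (p = 0.56687) or Ek-97 (q = 0.43313); the cluster is the binomial expansion (p + q)^3.
P(M) = 0.56687^3 = 0.182159
P(M+2) = 3 × 0.56687^2 × 0.43313^1 = 0.417548
P(M+4) = 3 × 0.56687^1 × 0.43313^2 = 0.319037
P(M+6) = 0.43313^3 = 0.081256
The M+2 peak is largest (0.417548); scaling to 100 gives 43.63 : 100.00 : 76.41 : 19.46.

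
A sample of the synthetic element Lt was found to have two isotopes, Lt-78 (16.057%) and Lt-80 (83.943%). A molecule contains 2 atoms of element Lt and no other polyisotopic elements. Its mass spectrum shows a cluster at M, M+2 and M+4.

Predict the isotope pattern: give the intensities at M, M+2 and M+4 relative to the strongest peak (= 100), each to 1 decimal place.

The 2 Lt atoms are independent, so intensities follow the terms of (0.16057 + 0.83943)^2.
P(M) = 0.16057^2 = 0.025783
P(M+2) = 2 × 0.16057^1 × 0.83943^1 = 0.269575
P(M+4) = 0.83943^2 = 0.704643
The M+4 peak is largest (0.704643); scaling to 100 gives 3.7 : 38.3 : 100.0.

3.7 : 38.3 : 100.0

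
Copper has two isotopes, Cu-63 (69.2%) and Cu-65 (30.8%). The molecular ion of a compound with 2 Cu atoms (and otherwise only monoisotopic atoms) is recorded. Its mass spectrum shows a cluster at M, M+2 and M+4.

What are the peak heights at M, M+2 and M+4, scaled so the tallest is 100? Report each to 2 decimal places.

100.00 : 89.02 : 19.81

Each Cu atom is independently Cu-63 (p = 0.692) or Cu-65 (q = 0.308); the cluster is the binomial expansion (p + q)^2.
P(M) = 0.692^2 = 0.478864
P(M+2) = 2 × 0.692^1 × 0.308^1 = 0.426272
P(M+4) = 0.308^2 = 0.094864
The M peak is largest (0.478864); scaling to 100 gives 100.00 : 89.02 : 19.81.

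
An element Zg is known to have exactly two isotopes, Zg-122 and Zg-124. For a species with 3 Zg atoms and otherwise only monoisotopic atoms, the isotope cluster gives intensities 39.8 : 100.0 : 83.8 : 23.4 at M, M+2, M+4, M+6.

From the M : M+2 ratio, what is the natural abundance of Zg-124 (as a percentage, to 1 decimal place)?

45.6%

Let p = fractional abundance of Zg-122. I(M+2)/I(M) = [C(3,1)·p^2·(1−p)] / p^3 = 3·(1−p)/p = 100.0/39.8 = 2.5126
(1−p)/p = 2.5126/3 = 0.8375  ⇒  p = 1/(1 + 0.8375) = 0.5442
Zg-122: 54.4%, Zg-124: 45.6%.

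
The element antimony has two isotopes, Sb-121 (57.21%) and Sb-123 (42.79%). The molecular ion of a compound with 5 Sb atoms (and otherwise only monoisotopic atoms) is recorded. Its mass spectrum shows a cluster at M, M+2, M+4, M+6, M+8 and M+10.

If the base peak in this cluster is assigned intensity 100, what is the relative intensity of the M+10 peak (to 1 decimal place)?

Term probabilities: M 0.0613, M+2 0.2292, M+4 0.3428, M+6 0.2564, M+8 0.0959, M+10 0.0143. Base peak = M+4.
P(M+4) = C(5,2) × 0.5721^3 × 0.4279^2 = 10 × 0.18724742 × 0.18309841 = 0.342847 (base)
P(M+10) = C(5,5) × 0.5721^0 × 0.4279^5 = 1 × 1.0000 × 0.01434536 = 0.014345
Relative intensity = 0.014345 / 0.342847 × 100 = 4.2

4.2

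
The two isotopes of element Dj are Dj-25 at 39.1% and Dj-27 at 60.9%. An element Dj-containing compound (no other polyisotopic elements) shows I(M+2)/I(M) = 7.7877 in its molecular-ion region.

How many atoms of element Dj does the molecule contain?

The M+2/M ratio from n Dj atoms is n · q/p = n · 0.609/0.391.
n = 7.7877 × 0.391/0.609 = 5.00 ≈ 5

5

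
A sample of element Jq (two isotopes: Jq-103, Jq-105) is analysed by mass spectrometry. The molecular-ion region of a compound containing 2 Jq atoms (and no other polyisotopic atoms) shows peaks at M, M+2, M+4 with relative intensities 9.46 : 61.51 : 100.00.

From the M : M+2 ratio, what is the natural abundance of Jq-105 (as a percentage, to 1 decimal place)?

76.5%

If p is the fraction of Jq that is Jq-103, then I(M+2)/I(M) = [C(2,1)·p^1·(1−p)] / p^2 = 2·(1−p)/p = 61.51/9.46 = 6.5021
(1−p)/p = 6.5021/2 = 3.2511  ⇒  p = 1/(1 + 3.2511) = 0.2352
Jq-103: 23.5%, Jq-105: 76.5%.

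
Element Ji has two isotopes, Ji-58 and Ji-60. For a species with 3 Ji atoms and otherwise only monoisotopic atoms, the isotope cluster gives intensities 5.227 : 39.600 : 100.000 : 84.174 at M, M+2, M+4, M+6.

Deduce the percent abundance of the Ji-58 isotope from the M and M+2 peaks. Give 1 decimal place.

If p is the fraction of Ji that is Ji-58, then I(M+2)/I(M) = [C(3,1)·p^2·(1−p)] / p^3 = 3·(1−p)/p = 39.600/5.227 = 7.5760
(1−p)/p = 7.5760/3 = 2.5253  ⇒  p = 1/(1 + 2.5253) = 0.2837
Ji-58: 28.4%, Ji-60: 71.6%.

28.4%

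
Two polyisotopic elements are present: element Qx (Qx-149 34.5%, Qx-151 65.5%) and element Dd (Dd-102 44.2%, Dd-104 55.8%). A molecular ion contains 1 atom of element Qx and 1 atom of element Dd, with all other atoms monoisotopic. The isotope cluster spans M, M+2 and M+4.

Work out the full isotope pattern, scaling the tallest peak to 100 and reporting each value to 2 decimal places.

Element Qx pattern (n=1): 0.3450 : 0.6550
Element Dd pattern (n=1): 0.4420 : 0.5580
Convolve the two distributions (both contribute in 2-u steps):
  M: 0.3450×0.4420 = 0.152490
  M+2: 0.3450×0.5580 + 0.6550×0.4420 = 0.482020
  M+4: 0.6550×0.5580 = 0.365490
Scale to base peak (0.482020) = 100: 31.64 : 100.00 : 75.82

31.64 : 100.00 : 75.82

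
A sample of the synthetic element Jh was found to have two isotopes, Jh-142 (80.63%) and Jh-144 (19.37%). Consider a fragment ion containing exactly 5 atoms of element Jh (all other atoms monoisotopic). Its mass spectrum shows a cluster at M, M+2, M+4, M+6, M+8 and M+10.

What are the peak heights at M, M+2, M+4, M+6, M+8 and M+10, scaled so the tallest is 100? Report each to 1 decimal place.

83.3 : 100.0 : 48.0 : 11.5 : 1.4 : 0.1

Each Jh atom is independently Jh-142 (p = 0.8063) or Jh-144 (q = 0.1937); the cluster is the binomial expansion (p + q)^5.
P(M) = 0.8063^5 = 0.340787
P(M+2) = 5 × 0.8063^4 × 0.1937^1 = 0.409342
P(M+4) = 10 × 0.8063^3 × 0.1937^2 = 0.196675
P(M+6) = 10 × 0.8063^2 × 0.1937^3 = 0.047248
P(M+8) = 5 × 0.8063^1 × 0.1937^4 = 0.005675
P(M+10) = 0.1937^5 = 0.000273
The M+2 peak is largest (0.409342); scaling to 100 gives 83.3 : 100.0 : 48.0 : 11.5 : 1.4 : 0.1.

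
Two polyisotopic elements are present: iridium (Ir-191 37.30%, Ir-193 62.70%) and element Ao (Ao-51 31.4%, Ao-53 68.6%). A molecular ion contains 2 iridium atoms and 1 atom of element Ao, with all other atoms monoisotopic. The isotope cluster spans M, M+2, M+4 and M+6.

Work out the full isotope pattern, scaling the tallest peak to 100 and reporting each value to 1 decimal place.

9.8 : 54.5 : 100.0 : 60.7

Iridium pattern (n=2): 0.139129 : 0.467742 : 0.393129
Element Ao pattern (n=1): 0.3140 : 0.6860
Convolve the two distributions (both contribute in 2-u steps):
  M: 0.139129×0.3140 = 0.043687
  M+2: 0.139129×0.6860 + 0.467742×0.3140 = 0.242313
  M+4: 0.467742×0.6860 + 0.393129×0.3140 = 0.444314
  M+6: 0.393129×0.6860 = 0.269686
Scale to base peak (0.444314) = 100: 9.8 : 54.5 : 100.0 : 60.7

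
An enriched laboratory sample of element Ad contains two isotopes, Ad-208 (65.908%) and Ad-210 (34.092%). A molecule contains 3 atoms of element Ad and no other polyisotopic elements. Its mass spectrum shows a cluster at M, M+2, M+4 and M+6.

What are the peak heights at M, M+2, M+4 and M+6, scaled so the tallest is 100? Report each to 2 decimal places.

Expanding (0.65908 + 0.34092)^3:
P(M) = 0.65908^3 = 0.286295
P(M+2) = 3 × 0.65908^2 × 0.34092^1 = 0.444273
P(M+4) = 3 × 0.65908^1 × 0.34092^2 = 0.229808
P(M+6) = 0.34092^3 = 0.039624
The M+2 peak is largest (0.444273); scaling to 100 gives 64.44 : 100.00 : 51.73 : 8.92.

64.44 : 100.00 : 51.73 : 8.92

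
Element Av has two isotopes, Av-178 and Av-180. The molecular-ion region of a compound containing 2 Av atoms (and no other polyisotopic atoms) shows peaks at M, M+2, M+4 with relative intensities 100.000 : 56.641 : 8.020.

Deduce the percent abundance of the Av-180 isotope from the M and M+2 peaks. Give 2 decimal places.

22.07%

Write p for the Av-178 fraction. I(M+2)/I(M) = [C(2,1)·p^1·(1−p)] / p^2 = 2·(1−p)/p = 56.641/100.000 = 0.5664
(1−p)/p = 0.5664/2 = 0.2832  ⇒  p = 1/(1 + 0.2832) = 0.7793
Av-178: 77.93%, Av-180: 22.07%.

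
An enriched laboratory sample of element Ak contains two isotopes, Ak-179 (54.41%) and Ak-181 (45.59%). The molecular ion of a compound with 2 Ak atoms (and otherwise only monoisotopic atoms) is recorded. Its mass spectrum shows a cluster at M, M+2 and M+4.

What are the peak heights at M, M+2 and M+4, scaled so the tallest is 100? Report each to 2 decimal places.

59.67 : 100.00 : 41.89

Expanding (0.5441 + 0.4559)^2:
P(M) = 0.5441^2 = 0.296045
P(M+2) = 2 × 0.5441^1 × 0.4559^1 = 0.496110
P(M+4) = 0.4559^2 = 0.207845
The M+2 peak is largest (0.496110); scaling to 100 gives 59.67 : 100.00 : 41.89.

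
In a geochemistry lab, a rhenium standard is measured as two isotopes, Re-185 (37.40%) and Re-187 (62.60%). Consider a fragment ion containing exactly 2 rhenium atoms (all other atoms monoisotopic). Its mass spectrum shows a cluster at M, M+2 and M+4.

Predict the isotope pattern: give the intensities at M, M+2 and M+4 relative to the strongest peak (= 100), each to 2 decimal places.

Expanding (0.3740 + 0.6260)^2:
P(M) = 0.3740^2 = 0.139876
P(M+2) = 2 × 0.3740^1 × 0.6260^1 = 0.468248
P(M+4) = 0.6260^2 = 0.391876
The M+2 peak is largest (0.468248); scaling to 100 gives 29.87 : 100.00 : 83.69.

29.87 : 100.00 : 83.69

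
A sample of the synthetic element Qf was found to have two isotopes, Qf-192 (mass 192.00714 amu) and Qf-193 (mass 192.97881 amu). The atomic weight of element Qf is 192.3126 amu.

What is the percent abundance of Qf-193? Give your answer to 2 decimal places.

31.44%

Let x be the fractional abundance of Qf-192; then Qf-193 has abundance 1 − x.
192.00714·x + 192.97881·(1 − x) = 192.3126
(192.00714 − 192.97881)·x = 192.3126 − 192.97881
x = -0.66621 / -0.97167 = 0.68563 → 68.56% Qf-192, 31.44% Qf-193.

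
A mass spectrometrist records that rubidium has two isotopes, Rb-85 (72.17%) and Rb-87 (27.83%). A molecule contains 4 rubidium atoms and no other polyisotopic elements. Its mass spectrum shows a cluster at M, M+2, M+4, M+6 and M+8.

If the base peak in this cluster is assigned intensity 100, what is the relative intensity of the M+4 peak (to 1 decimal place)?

57.8

Binomial terms of (0.7217 + 0.2783)^4: M 0.2713, M+2 0.4184, M+4 0.2420, M+6 0.0622, M+8 0.0060 → M+2 is the base peak.
P(M+2) = C(4,1) × 0.7217^3 × 0.2783^1 = 4 × 0.37589809 × 0.2783 = 0.418450 (base)
P(M+4) = C(4,2) × 0.7217^2 × 0.2783^2 = 6 × 0.52085089 × 0.07745089 = 0.242042
Relative intensity = 0.242042 / 0.418450 × 100 = 57.8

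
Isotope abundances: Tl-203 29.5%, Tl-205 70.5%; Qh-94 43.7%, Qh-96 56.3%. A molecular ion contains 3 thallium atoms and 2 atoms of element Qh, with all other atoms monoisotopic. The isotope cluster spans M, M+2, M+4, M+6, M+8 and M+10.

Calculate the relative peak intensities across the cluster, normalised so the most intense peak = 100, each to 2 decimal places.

Thallium pattern (n=3): 0.02567237 : 0.18405787 : 0.43986713 : 0.35040263
Element Qh pattern (n=2): 0.190969 : 0.492062 : 0.316969
Convolve the two distributions (both contribute in 2-u steps):
  M: 0.02567237×0.190969 = 0.004903
  M+2: 0.02567237×0.492062 + 0.18405787×0.190969 = 0.047782
  M+4: 0.02567237×0.316969 + 0.18405787×0.492062 + 0.43986713×0.190969 = 0.182706
  M+6: 0.18405787×0.316969 + 0.43986713×0.492062 + 0.35040263×0.190969 = 0.341699
  M+8: 0.43986713×0.316969 + 0.35040263×0.492062 = 0.311844
  M+10: 0.35040263×0.316969 = 0.111067
Scale to base peak (0.341699) = 100: 1.43 : 13.98 : 53.47 : 100.00 : 91.26 : 32.50

1.43 : 13.98 : 53.47 : 100.00 : 91.26 : 32.50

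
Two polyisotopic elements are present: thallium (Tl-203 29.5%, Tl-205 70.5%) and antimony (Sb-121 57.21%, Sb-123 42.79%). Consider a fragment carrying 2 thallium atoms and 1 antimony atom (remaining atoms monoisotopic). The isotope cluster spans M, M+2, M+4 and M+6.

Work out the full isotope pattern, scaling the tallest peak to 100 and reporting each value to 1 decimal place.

Thallium pattern (n=2): 0.087025 : 0.41595 : 0.497025
Antimony pattern (n=1): 0.5721 : 0.4279
Convolve the two distributions (both contribute in 2-u steps):
  M: 0.087025×0.5721 = 0.049787
  M+2: 0.087025×0.4279 + 0.41595×0.5721 = 0.275203
  M+4: 0.41595×0.4279 + 0.497025×0.5721 = 0.462333
  M+6: 0.497025×0.4279 = 0.212677
Scale to base peak (0.462333) = 100: 10.8 : 59.5 : 100.0 : 46.0

10.8 : 59.5 : 100.0 : 46.0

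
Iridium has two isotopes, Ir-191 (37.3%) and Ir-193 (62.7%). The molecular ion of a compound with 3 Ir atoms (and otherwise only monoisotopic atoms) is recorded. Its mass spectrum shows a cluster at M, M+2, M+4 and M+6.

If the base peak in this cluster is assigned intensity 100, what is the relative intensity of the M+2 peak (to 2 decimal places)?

Binomial terms of (0.373 + 0.627)^3: M 0.0519, M+2 0.2617, M+4 0.4399, M+6 0.2465 → M+4 is the base peak.
P(M+4) = C(3,2) × 0.373^1 × 0.627^2 = 3 × 0.3730 × 0.393129 = 0.439911 (base)
P(M+2) = C(3,1) × 0.373^2 × 0.627^1 = 3 × 0.139129 × 0.6270 = 0.261702
Relative intensity = 0.261702 / 0.439911 × 100 = 59.49

59.49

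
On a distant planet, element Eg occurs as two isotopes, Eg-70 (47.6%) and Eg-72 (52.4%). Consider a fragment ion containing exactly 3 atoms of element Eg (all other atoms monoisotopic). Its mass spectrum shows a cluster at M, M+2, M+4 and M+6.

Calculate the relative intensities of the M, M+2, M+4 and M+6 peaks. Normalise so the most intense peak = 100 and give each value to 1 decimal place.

27.5 : 90.8 : 100.0 : 36.7

Expanding (0.476 + 0.524)^3:
P(M) = 0.476^3 = 0.107850
P(M+2) = 3 × 0.476^2 × 0.524^1 = 0.356177
P(M+4) = 3 × 0.476^1 × 0.524^2 = 0.392095
P(M+6) = 0.524^3 = 0.143878
The M+4 peak is largest (0.392095); scaling to 100 gives 27.5 : 90.8 : 100.0 : 36.7.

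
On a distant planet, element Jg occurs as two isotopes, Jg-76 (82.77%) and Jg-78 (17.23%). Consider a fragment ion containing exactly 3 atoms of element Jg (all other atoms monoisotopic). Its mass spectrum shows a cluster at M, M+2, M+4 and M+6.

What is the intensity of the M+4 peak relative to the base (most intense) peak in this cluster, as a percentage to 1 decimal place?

Term probabilities: M 0.5670, M+2 0.3541, M+4 0.0737, M+6 0.0051. Base peak = M.
P(M) = C(3,0) × 0.8277^3 × 0.1723^0 = 1 × 0.56704675 × 1.0000 = 0.567047 (base)
P(M+4) = C(3,2) × 0.8277^1 × 0.1723^2 = 3 × 0.8277 × 0.02968729 = 0.073717
Relative intensity = 0.073717 / 0.567047 × 100 = 13.0

13.0%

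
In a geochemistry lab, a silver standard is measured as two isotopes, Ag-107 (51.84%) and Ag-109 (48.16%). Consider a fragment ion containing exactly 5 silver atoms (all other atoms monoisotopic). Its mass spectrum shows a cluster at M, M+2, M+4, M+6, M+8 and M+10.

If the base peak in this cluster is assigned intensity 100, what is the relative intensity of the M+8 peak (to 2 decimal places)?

(0.5184 + 0.4816)^5 gives M 0.0374, M+2 0.1739, M+4 0.3231, M+6 0.3002, M+8 0.1394, M+10 0.0259; the largest is M+4.
P(M+4) = C(5,2) × 0.5184^3 × 0.4816^2 = 10 × 0.13931407 × 0.23193856 = 0.323123 (base)
P(M+8) = C(5,4) × 0.5184^1 × 0.4816^4 = 5 × 0.5184 × 0.0537955 = 0.139438
Relative intensity = 0.139438 / 0.323123 × 100 = 43.15

43.15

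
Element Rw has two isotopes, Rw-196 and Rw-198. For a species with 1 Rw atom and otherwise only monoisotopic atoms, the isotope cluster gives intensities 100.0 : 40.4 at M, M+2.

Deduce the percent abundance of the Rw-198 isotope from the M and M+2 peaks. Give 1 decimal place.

Let p = fractional abundance of Rw-196. I(M+2)/I(M) = [C(1,1)·p^0·(1−p)] / p^1 = 1·(1−p)/p = 40.4/100.0 = 0.4040
(1−p)/p = 0.4040/1 = 0.4040  ⇒  p = 1/(1 + 0.4040) = 0.7123
Rw-196: 71.2%, Rw-198: 28.8%.

28.8%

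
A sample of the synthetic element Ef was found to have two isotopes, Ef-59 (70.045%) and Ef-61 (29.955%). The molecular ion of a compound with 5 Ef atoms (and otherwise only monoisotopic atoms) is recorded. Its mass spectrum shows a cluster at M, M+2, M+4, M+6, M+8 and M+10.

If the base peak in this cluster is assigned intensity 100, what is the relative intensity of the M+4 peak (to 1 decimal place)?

Term probabilities: M 0.1686, M+2 0.3605, M+4 0.3084, M+6 0.1319, M+8 0.0282, M+10 0.0024. Base peak = M+2.
P(M+2) = C(5,1) × 0.70045^4 × 0.29955^1 = 5 × 0.240718 × 0.29955 = 0.360535 (base)
P(M+4) = C(5,2) × 0.70045^3 × 0.29955^2 = 10 × 0.34366193 × 0.0897302 = 0.308369
Relative intensity = 0.308369 / 0.360535 × 100 = 85.5

85.5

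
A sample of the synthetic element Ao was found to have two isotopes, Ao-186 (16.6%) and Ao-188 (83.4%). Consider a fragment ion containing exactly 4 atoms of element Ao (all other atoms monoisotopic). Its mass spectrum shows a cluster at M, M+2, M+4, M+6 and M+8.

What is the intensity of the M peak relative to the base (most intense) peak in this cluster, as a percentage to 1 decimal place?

(0.166 + 0.834)^4 gives M 0.0008, M+2 0.0153, M+4 0.1150, M+6 0.3852, M+8 0.4838; the largest is M+8.
P(M+8) = C(4,4) × 0.166^0 × 0.834^4 = 1 × 1.0000 × 0.48379815 = 0.483798 (base)
P(M) = C(4,0) × 0.166^4 × 0.834^0 = 1 × 0.00075933 × 1.0000 = 0.000759
Relative intensity = 0.000759 / 0.483798 × 100 = 0.2

0.2%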